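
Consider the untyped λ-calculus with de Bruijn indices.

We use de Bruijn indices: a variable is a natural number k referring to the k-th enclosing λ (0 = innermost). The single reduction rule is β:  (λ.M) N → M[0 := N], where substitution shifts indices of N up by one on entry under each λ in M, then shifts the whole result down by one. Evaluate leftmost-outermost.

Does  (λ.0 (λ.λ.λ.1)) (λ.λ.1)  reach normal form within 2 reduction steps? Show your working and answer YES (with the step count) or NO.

Answer: YES — reaches normal form λ.λ.λ.λ.1 in 2 ≤ 2 steps

Derivation:
  start: (λ.0 (λ.λ.λ.1)) (λ.λ.1)
  [1] (λ.λ.1) (λ.λ.λ.1)
  [2] λ.λ.λ.λ.1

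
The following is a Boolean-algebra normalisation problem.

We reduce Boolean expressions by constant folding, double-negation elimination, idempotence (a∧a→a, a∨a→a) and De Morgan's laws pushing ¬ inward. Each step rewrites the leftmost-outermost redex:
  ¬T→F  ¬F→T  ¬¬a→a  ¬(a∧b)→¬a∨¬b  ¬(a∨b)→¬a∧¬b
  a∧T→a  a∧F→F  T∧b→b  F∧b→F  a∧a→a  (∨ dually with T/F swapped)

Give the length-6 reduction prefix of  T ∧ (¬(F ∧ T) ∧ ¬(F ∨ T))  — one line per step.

  start: T ∧ (¬(F ∧ T) ∧ ¬(F ∨ T))
  →1  ¬(F ∧ T) ∧ ¬(F ∨ T)
  →2  (¬F ∨ ¬T) ∧ ¬(F ∨ T)
  →3  (T ∨ ¬T) ∧ ¬(F ∨ T)
  →4  T ∧ ¬(F ∨ T)
  →5  ¬(F ∨ T)
  →6  ¬F ∧ ¬T

Answer: after 6 steps: ¬F ∧ ¬T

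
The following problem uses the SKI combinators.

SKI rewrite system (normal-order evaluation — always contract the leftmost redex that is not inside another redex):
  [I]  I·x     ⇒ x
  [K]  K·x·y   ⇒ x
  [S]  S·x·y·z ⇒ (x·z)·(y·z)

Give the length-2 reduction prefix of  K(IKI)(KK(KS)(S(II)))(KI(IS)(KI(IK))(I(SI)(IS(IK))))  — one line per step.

Answer: after 2 steps: KI(KI(IS)(KI(IK))(I(SI)(IS(IK))))

Working:
  start: K(IKI)(KK(KS)(S(II)))(KI(IS)(KI(IK))(I(SI)(IS(IK))))
  [1] IKI(KI(IS)(KI(IK))(I(SI)(IS(IK))))
  [2] KI(KI(IS)(KI(IK))(I(SI)(IS(IK))))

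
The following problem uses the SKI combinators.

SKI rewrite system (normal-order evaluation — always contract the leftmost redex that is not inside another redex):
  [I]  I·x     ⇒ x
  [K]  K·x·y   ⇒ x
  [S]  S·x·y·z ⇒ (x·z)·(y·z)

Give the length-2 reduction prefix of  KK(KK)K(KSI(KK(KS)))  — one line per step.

  start: KK(KK)K(KSI(KK(KS)))
  [1] KK(KSI(KK(KS)))
  [2] K

Answer: after 2 steps: K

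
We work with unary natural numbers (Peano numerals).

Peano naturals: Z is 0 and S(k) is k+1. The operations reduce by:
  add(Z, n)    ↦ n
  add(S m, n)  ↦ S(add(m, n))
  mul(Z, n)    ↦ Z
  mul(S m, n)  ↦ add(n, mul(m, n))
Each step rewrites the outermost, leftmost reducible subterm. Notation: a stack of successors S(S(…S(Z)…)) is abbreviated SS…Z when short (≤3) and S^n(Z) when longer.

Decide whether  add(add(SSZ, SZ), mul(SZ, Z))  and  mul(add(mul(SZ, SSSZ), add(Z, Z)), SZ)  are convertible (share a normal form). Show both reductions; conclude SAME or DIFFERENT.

Term A:
  start: add(add(SSZ, SZ), mul(SZ, Z))
  [1] add(S(add(SZ, SZ)), mul(SZ, Z))
  [2] S(add(add(SZ, SZ), mul(SZ, Z)))
  [3] S(add(S(add(Z, SZ)), mul(SZ, Z)))
  [4] S(S(add(add(Z, SZ), mul(SZ, Z))))
  [5] S(S(add(SZ, mul(SZ, Z))))
  [6] S(S(S(add(Z, mul(SZ, Z)))))
  [7] S(S(S(mul(SZ, Z))))
  [8] S(S(S(add(Z, mul(Z, Z)))))
  [9] S(S(S(mul(Z, Z))))
  [10] SSSZ

Term B:
  start: mul(add(mul(SZ, SSSZ), add(Z, Z)), SZ)
  [1] mul(add(add(SSSZ, mul(Z, SSSZ)), add(Z, Z)), SZ)
  [2] mul(add(S(add(SSZ, mul(Z, SSSZ))), add(Z, Z)), SZ)
  [3] mul(S(add(add(SSZ, mul(Z, SSSZ)), add(Z, Z))), SZ)
  [4] add(SZ, mul(add(add(SSZ, mul(Z, SSSZ)), add(Z, Z)), SZ))
  [5] S(add(Z, mul(add(add(SSZ, mul(Z, SSSZ)), add(Z, Z)), SZ)))
  [6] S(mul(add(add(SSZ, mul(Z, SSSZ)), add(Z, Z)), SZ))
  [7] S(mul(add(S(add(SZ, mul(Z, SSSZ))), add(Z, Z)), SZ))
  [8] S(mul(S(add(add(SZ, mul(Z, SSSZ)), add(Z, Z))), SZ))
  [9] S(add(SZ, mul(add(add(SZ, mul(Z, SSSZ)), add(Z, Z)), SZ)))
  [10] S(S(add(Z, mul(add(add(SZ, mul(Z, SSSZ)), add(Z, Z)), SZ))))
  [11] S(S(mul(add(add(SZ, mul(Z, SSSZ)), add(Z, Z)), SZ)))
  [12] S(S(mul(add(S(add(Z, mul(Z, SSSZ))), add(Z, Z)), SZ)))
  [13] S(S(mul(S(add(add(Z, mul(Z, SSSZ)), add(Z, Z))), SZ)))
  [14] S(S(add(SZ, mul(add(add(Z, mul(Z, SSSZ)), add(Z, Z)), SZ))))
  [15] S(S(S(add(Z, mul(add(add(Z, mul(Z, SSSZ)), add(Z, Z)), SZ)))))
  [16] S(S(S(mul(add(add(Z, mul(Z, SSSZ)), add(Z, Z)), SZ))))
  [17] S(S(S(mul(add(mul(Z, SSSZ), add(Z, Z)), SZ))))
  [18] S(S(S(mul(add(Z, add(Z, Z)), SZ))))
  [19] S(S(S(mul(add(Z, Z), SZ))))
  [20] S(S(S(mul(Z, SZ))))
  [21] SSSZ

Answer: SAME — A ⇓ SSSZ, B ⇓ SSSZ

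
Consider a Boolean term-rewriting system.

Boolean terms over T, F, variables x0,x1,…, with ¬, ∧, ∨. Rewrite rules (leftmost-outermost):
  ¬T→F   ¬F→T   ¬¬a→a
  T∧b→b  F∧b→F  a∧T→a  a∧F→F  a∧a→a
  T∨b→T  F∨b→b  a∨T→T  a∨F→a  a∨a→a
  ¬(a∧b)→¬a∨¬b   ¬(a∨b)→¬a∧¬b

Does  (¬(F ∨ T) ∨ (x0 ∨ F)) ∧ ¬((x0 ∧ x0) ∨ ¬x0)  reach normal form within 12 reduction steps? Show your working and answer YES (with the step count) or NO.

Answer: YES — reaches normal form x0 ∧ (¬x0 ∧ x0) in 10 ≤ 12 steps

Reduction:
  start: (¬(F ∨ T) ∨ (x0 ∨ F)) ∧ ¬((x0 ∧ x0) ∨ ¬x0)
  step 1: ((¬F ∧ ¬T) ∨ (x0 ∨ F)) ∧ ¬((x0 ∧ x0) ∨ ¬x0)
  step 2: ((T ∧ ¬T) ∨ (x0 ∨ F)) ∧ ¬((x0 ∧ x0) ∨ ¬x0)
  step 3: (¬T ∨ (x0 ∨ F)) ∧ ¬((x0 ∧ x0) ∨ ¬x0)
  step 4: (F ∨ (x0 ∨ F)) ∧ ¬((x0 ∧ x0) ∨ ¬x0)
  step 5: (x0 ∨ F) ∧ ¬((x0 ∧ x0) ∨ ¬x0)
  step 6: x0 ∧ ¬((x0 ∧ x0) ∨ ¬x0)
  step 7: x0 ∧ (¬(x0 ∧ x0) ∧ ¬¬x0)
  step 8: x0 ∧ ((¬x0 ∨ ¬x0) ∧ ¬¬x0)
  step 9: x0 ∧ (¬x0 ∧ ¬¬x0)
  step 10: x0 ∧ (¬x0 ∧ x0)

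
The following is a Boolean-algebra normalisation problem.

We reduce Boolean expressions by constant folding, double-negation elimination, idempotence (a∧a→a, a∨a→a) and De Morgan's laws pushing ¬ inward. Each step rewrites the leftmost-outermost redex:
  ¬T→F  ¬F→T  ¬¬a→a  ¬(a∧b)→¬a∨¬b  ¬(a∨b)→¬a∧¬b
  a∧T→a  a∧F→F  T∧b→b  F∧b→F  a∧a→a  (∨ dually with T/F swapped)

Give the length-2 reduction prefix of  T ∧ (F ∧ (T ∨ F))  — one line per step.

  start: T ∧ (F ∧ (T ∨ F))
  →1  F ∧ (T ∨ F)
  →2  F

Answer: after 2 steps: F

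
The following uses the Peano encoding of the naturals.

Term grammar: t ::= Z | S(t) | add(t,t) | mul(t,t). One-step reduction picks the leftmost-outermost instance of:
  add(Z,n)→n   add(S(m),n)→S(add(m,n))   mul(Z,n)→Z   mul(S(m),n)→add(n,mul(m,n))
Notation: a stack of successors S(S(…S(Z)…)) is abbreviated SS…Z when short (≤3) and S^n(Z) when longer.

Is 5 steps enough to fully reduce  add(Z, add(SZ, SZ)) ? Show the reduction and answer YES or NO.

  start: add(Z, add(SZ, SZ))
  →1  add(SZ, SZ)
  →2  S(add(Z, SZ))
  →3  SSZ

Answer: YES — reaches normal form SSZ in 3 ≤ 5 steps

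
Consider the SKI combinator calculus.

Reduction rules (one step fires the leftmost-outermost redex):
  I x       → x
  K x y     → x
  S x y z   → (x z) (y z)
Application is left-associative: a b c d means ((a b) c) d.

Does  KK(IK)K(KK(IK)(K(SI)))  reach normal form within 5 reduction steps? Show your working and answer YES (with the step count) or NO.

Answer: YES — reaches normal form K in 2 ≤ 5 steps

Working:
  start: KK(IK)K(KK(IK)(K(SI)))
  [1] KK(KK(IK)(K(SI)))
  [2] K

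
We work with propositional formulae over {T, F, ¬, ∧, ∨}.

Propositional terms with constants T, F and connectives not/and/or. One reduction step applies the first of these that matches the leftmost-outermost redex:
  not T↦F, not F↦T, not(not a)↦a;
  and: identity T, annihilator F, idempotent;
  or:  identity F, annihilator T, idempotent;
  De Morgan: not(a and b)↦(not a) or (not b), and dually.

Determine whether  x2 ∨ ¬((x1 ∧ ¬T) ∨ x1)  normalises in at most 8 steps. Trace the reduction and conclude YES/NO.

  start: x2 ∨ ¬((x1 ∧ ¬T) ∨ x1)
  step 1: x2 ∨ (¬(x1 ∧ ¬T) ∧ ¬x1)
  step 2: x2 ∨ ((¬x1 ∨ ¬¬T) ∧ ¬x1)
  step 3: x2 ∨ ((¬x1 ∨ T) ∧ ¬x1)
  step 4: x2 ∨ (T ∧ ¬x1)
  step 5: x2 ∨ ¬x1

Answer: YES — reaches normal form x2 ∨ ¬x1 in 5 ≤ 8 steps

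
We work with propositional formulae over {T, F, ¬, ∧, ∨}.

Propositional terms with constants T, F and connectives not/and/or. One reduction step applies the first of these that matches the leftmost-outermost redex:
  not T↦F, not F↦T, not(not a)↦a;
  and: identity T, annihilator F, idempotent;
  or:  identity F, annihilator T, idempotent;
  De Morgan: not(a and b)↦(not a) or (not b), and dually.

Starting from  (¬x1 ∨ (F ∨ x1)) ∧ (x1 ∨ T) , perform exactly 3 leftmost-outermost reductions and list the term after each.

Answer: after 3 steps: ¬x1 ∨ x1

Derivation:
  start: (¬x1 ∨ (F ∨ x1)) ∧ (x1 ∨ T)
  →1  (¬x1 ∨ x1) ∧ (x1 ∨ T)
  →2  (¬x1 ∨ x1) ∧ T
  →3  ¬x1 ∨ x1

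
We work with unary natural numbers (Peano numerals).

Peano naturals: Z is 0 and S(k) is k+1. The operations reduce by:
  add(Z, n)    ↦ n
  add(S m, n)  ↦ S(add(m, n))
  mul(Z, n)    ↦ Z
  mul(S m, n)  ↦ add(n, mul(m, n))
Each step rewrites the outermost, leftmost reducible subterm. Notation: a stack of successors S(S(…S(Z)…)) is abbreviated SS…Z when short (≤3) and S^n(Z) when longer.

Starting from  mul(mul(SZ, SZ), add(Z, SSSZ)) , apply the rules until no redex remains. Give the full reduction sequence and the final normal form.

  start: mul(mul(SZ, SZ), add(Z, SSSZ))
  step 1: mul(add(SZ, mul(Z, SZ)), add(Z, SSSZ))
  step 2: mul(S(add(Z, mul(Z, SZ))), add(Z, SSSZ))
  step 3: add(add(Z, SSSZ), mul(add(Z, mul(Z, SZ)), add(Z, SSSZ)))
  step 4: add(SSSZ, mul(add(Z, mul(Z, SZ)), add(Z, SSSZ)))
  step 5: S(add(SSZ, mul(add(Z, mul(Z, SZ)), add(Z, SSSZ))))
  step 6: S(S(add(SZ, mul(add(Z, mul(Z, SZ)), add(Z, SSSZ)))))
  step 7: S(S(S(add(Z, mul(add(Z, mul(Z, SZ)), add(Z, SSSZ))))))
  step 8: S(S(S(mul(add(Z, mul(Z, SZ)), add(Z, SSSZ)))))
  step 9: S(S(S(mul(mul(Z, SZ), add(Z, SSSZ)))))
  step 10: S(S(S(mul(Z, add(Z, SSSZ)))))
  step 11: SSSZ

Answer: normal form = SSSZ  (in 11 steps)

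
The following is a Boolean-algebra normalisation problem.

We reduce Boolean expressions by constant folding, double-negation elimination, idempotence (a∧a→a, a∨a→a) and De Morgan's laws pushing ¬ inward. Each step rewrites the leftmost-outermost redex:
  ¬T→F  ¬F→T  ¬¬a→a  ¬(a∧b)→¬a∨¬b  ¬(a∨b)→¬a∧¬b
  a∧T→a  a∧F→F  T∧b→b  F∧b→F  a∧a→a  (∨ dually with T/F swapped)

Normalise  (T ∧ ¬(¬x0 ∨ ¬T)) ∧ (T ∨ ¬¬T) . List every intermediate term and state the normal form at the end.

Answer: normal form = x0  (in 7 steps)

Derivation:
  start: (T ∧ ¬(¬x0 ∨ ¬T)) ∧ (T ∨ ¬¬T)
  [1] ¬(¬x0 ∨ ¬T) ∧ (T ∨ ¬¬T)
  [2] (¬¬x0 ∧ ¬¬T) ∧ (T ∨ ¬¬T)
  [3] (x0 ∧ ¬¬T) ∧ (T ∨ ¬¬T)
  [4] (x0 ∧ T) ∧ (T ∨ ¬¬T)
  [5] x0 ∧ (T ∨ ¬¬T)
  [6] x0 ∧ T
  [7] x0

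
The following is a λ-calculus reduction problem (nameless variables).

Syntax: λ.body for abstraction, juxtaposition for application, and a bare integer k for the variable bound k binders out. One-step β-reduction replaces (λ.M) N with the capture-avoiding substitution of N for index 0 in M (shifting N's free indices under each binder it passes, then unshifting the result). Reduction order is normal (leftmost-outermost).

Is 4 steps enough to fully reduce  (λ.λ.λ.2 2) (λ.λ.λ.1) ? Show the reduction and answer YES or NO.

Answer: YES — reaches normal form λ.λ.λ.λ.1 in 2 ≤ 4 steps

Derivation:
  start: (λ.λ.λ.2 2) (λ.λ.λ.1)
  [1] λ.λ.(λ.λ.λ.1) (λ.λ.λ.1)
  [2] λ.λ.λ.λ.1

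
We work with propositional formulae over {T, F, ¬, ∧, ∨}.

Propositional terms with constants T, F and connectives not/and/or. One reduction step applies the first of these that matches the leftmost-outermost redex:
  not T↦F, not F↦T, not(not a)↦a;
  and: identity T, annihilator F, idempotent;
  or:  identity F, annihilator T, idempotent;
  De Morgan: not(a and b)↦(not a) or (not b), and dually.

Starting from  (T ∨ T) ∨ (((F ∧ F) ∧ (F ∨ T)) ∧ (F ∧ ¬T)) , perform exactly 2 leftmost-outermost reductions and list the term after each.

Answer: after 2 steps: T

Reduction:
  start: (T ∨ T) ∨ (((F ∧ F) ∧ (F ∨ T)) ∧ (F ∧ ¬T))
  step 1: T ∨ (((F ∧ F) ∧ (F ∨ T)) ∧ (F ∧ ¬T))
  step 2: T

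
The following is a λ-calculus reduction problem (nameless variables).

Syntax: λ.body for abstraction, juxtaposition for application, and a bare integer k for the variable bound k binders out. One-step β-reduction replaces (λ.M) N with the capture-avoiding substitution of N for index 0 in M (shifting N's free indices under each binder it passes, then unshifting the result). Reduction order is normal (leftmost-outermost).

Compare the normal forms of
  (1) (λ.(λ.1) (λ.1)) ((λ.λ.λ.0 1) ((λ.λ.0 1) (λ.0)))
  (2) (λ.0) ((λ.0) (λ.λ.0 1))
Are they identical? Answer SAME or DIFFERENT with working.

Term A:
  start: (λ.(λ.1) (λ.1)) ((λ.λ.λ.0 1) ((λ.λ.0 1) (λ.0)))
  step 1: (λ.(λ.λ.λ.0 1) ((λ.λ.0 1) (λ.0))) (λ.(λ.λ.λ.0 1) ((λ.λ.0 1) (λ.0)))
  step 2: (λ.λ.λ.0 1) ((λ.λ.0 1) (λ.0))
  step 3: λ.λ.0 1

Term B:
  start: (λ.0) ((λ.0) (λ.λ.0 1))
  step 1: (λ.0) (λ.λ.0 1)
  step 2: λ.λ.0 1

Answer: SAME — A ⇓ λ.λ.0 1, B ⇓ λ.λ.0 1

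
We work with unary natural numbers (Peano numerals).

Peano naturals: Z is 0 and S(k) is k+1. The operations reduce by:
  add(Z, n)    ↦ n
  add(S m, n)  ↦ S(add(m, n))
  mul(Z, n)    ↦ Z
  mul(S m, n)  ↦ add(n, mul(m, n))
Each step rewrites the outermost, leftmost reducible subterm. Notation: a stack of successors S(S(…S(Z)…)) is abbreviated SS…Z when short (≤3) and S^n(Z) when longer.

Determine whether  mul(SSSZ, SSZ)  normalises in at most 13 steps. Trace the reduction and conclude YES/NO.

  start: mul(SSSZ, SSZ)
  →1  add(SSZ, mul(SSZ, SSZ))
  →2  S(add(SZ, mul(SSZ, SSZ)))
  →3  S(S(add(Z, mul(SSZ, SSZ))))
  →4  S(S(mul(SSZ, SSZ)))
  →5  S(S(add(SSZ, mul(SZ, SSZ))))
  →6  S(S(S(add(SZ, mul(SZ, SSZ)))))
  →7  S(S(S(S(add(Z, mul(SZ, SSZ))))))
  →8  S(S(S(S(mul(SZ, SSZ)))))
  →9  S(S(S(S(add(SSZ, mul(Z, SSZ))))))
  →10  S(S(S(S(S(add(SZ, mul(Z, SSZ)))))))
  →11  S(S(S(S(S(S(add(Z, mul(Z, SSZ))))))))
  →12  S(S(S(S(S(S(mul(Z, SSZ)))))))
  →13  S^6(Z)

Answer: YES — reaches normal form S^6(Z) in 13 ≤ 13 steps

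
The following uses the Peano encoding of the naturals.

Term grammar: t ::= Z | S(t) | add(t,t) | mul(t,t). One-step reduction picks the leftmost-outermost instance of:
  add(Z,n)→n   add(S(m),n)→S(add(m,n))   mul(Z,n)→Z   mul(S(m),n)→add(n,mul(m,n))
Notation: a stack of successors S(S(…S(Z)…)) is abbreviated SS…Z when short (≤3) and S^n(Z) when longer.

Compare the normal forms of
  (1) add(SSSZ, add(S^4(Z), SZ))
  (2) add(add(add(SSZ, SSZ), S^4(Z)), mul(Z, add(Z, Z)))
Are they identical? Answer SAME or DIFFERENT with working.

Answer: SAME — A ⇓ S^8(Z), B ⇓ S^8(Z)

Reduction:
Term A:
  start: add(SSSZ, add(S^4(Z), SZ))
  step 1: S(add(SSZ, add(S^4(Z), SZ)))
  step 2: S(S(add(SZ, add(S^4(Z), SZ))))
  step 3: S(S(S(add(Z, add(S^4(Z), SZ)))))
  step 4: S(S(S(add(S^4(Z), SZ))))
  step 5: S(S(S(S(add(SSSZ, SZ)))))
  step 6: S(S(S(S(S(add(SSZ, SZ))))))
  step 7: S(S(S(S(S(S(add(SZ, SZ)))))))
  step 8: S(S(S(S(S(S(S(add(Z, SZ))))))))
  step 9: S^8(Z)

Term B:
  start: add(add(add(SSZ, SSZ), S^4(Z)), mul(Z, add(Z, Z)))
  step 1: add(add(S(add(SZ, SSZ)), S^4(Z)), mul(Z, add(Z, Z)))
  step 2: add(S(add(add(SZ, SSZ), S^4(Z))), mul(Z, add(Z, Z)))
  step 3: S(add(add(add(SZ, SSZ), S^4(Z)), mul(Z, add(Z, Z))))
  step 4: S(add(add(S(add(Z, SSZ)), S^4(Z)), mul(Z, add(Z, Z))))
  step 5: S(add(S(add(add(Z, SSZ), S^4(Z))), mul(Z, add(Z, Z))))
  step 6: S(S(add(add(add(Z, SSZ), S^4(Z)), mul(Z, add(Z, Z)))))
  step 7: S(S(add(add(SSZ, S^4(Z)), mul(Z, add(Z, Z)))))
  step 8: S(S(add(S(add(SZ, S^4(Z))), mul(Z, add(Z, Z)))))
  step 9: S(S(S(add(add(SZ, S^4(Z)), mul(Z, add(Z, Z))))))
  step 10: S(S(S(add(S(add(Z, S^4(Z))), mul(Z, add(Z, Z))))))
  step 11: S(S(S(S(add(add(Z, S^4(Z)), mul(Z, add(Z, Z)))))))
  step 12: S(S(S(S(add(S^4(Z), mul(Z, add(Z, Z)))))))
  step 13: S(S(S(S(S(add(SSSZ, mul(Z, add(Z, Z))))))))
  step 14: S(S(S(S(S(S(add(SSZ, mul(Z, add(Z, Z)))))))))
  step 15: S(S(S(S(S(S(S(add(SZ, mul(Z, add(Z, Z))))))))))
  step 16: S(S(S(S(S(S(S(S(add(Z, mul(Z, add(Z, Z)))))))))))
  step 17: S(S(S(S(S(S(S(S(mul(Z, add(Z, Z))))))))))
  step 18: S^8(Z)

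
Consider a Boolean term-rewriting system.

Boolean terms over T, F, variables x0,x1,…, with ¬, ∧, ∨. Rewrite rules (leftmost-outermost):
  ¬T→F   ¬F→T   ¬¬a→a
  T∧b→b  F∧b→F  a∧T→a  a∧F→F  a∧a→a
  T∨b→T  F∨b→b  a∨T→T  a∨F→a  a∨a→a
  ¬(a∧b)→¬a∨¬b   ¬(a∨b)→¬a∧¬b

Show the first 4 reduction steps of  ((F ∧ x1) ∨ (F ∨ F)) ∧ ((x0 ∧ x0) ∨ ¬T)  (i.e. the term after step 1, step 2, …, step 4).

Answer: after 4 steps: F

Reduction:
  start: ((F ∧ x1) ∨ (F ∨ F)) ∧ ((x0 ∧ x0) ∨ ¬T)
  step 1: (F ∨ (F ∨ F)) ∧ ((x0 ∧ x0) ∨ ¬T)
  step 2: (F ∨ F) ∧ ((x0 ∧ x0) ∨ ¬T)
  step 3: F ∧ ((x0 ∧ x0) ∨ ¬T)
  step 4: F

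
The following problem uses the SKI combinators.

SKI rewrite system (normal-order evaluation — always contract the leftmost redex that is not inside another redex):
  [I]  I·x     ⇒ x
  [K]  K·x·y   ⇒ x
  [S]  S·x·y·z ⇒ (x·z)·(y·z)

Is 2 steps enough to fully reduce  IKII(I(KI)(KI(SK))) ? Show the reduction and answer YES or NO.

  start: IKII(I(KI)(KI(SK)))
  step 1: KII(I(KI)(KI(SK)))
  step 2: I(I(KI)(KI(SK)))

Answer: NO — after 2 steps the term is I(I(KI)(KI(SK))), not yet normal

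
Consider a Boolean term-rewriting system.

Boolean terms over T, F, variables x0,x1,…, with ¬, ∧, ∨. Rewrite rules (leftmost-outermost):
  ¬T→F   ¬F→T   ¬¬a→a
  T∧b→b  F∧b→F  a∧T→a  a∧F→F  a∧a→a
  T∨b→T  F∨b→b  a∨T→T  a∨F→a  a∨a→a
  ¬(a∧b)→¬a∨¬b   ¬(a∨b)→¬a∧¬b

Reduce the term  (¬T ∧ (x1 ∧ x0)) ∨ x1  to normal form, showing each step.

  start: (¬T ∧ (x1 ∧ x0)) ∨ x1
  step 1: (F ∧ (x1 ∧ x0)) ∨ x1
  step 2: F ∨ x1
  step 3: x1

Answer: normal form = x1  (in 3 steps)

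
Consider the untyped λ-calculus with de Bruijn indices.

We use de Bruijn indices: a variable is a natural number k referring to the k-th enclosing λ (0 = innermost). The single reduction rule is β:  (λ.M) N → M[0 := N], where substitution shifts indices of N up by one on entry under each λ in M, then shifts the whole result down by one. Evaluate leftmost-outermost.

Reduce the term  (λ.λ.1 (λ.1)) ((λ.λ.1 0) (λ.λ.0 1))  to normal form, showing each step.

Answer: normal form = λ.λ.0 (λ.2)  (in 4 steps)

Reduction:
  start: (λ.λ.1 (λ.1)) ((λ.λ.1 0) (λ.λ.0 1))
  [1] λ.(λ.λ.1 0) (λ.λ.0 1) (λ.1)
  [2] λ.(λ.(λ.λ.0 1) 0) (λ.1)
  [3] λ.(λ.λ.0 1) (λ.1)
  [4] λ.λ.0 (λ.2)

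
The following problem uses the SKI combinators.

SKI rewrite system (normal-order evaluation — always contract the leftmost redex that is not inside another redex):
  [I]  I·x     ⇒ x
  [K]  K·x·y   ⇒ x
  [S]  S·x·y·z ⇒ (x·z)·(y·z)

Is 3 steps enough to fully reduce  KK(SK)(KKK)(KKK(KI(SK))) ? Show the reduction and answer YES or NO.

Answer: YES — reaches normal form K in 3 ≤ 3 steps

Reduction:
  start: KK(SK)(KKK)(KKK(KI(SK)))
  step 1: K(KKK)(KKK(KI(SK)))
  step 2: KKK
  step 3: K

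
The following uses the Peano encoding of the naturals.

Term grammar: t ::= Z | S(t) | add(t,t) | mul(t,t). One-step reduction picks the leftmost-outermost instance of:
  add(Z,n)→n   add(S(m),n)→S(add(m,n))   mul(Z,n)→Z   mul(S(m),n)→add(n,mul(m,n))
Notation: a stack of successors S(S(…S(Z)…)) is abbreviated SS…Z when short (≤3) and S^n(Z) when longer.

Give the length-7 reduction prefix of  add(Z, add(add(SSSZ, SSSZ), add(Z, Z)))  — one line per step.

  start: add(Z, add(add(SSSZ, SSSZ), add(Z, Z)))
  →1  add(add(SSSZ, SSSZ), add(Z, Z))
  →2  add(S(add(SSZ, SSSZ)), add(Z, Z))
  →3  S(add(add(SSZ, SSSZ), add(Z, Z)))
  →4  S(add(S(add(SZ, SSSZ)), add(Z, Z)))
  →5  S(S(add(add(SZ, SSSZ), add(Z, Z))))
  →6  S(S(add(S(add(Z, SSSZ)), add(Z, Z))))
  →7  S(S(S(add(add(Z, SSSZ), add(Z, Z)))))

Answer: after 7 steps: S(S(S(add(add(Z, SSSZ), add(Z, Z)))))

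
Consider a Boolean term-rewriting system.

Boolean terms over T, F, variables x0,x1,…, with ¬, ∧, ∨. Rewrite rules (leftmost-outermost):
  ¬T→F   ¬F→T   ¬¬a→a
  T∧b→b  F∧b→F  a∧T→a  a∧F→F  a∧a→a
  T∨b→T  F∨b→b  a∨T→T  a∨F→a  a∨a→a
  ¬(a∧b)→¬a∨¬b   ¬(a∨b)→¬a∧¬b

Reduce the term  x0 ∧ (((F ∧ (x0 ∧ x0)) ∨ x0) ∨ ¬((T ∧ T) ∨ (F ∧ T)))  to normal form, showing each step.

  start: x0 ∧ (((F ∧ (x0 ∧ x0)) ∨ x0) ∨ ¬((T ∧ T) ∨ (F ∧ T)))
  [1] x0 ∧ ((F ∨ x0) ∨ ¬((T ∧ T) ∨ (F ∧ T)))
  [2] x0 ∧ (x0 ∨ ¬((T ∧ T) ∨ (F ∧ T)))
  [3] x0 ∧ (x0 ∨ (¬(T ∧ T) ∧ ¬(F ∧ T)))
  [4] x0 ∧ (x0 ∨ ((¬T ∨ ¬T) ∧ ¬(F ∧ T)))
  [5] x0 ∧ (x0 ∨ (¬T ∧ ¬(F ∧ T)))
  [6] x0 ∧ (x0 ∨ (F ∧ ¬(F ∧ T)))
  [7] x0 ∧ (x0 ∨ F)
  [8] x0 ∧ x0
  [9] x0

Answer: normal form = x0  (in 9 steps)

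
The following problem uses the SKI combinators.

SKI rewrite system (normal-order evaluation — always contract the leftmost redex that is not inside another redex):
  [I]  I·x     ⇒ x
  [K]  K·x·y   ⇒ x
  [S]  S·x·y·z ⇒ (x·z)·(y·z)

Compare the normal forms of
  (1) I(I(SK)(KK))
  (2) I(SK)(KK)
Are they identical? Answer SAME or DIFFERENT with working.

Term A:
  start: I(I(SK)(KK))
  [1] I(SK)(KK)
  [2] SK(KK)

Term B:
  start: I(SK)(KK)
  [1] SK(KK)

Answer: SAME — A ⇓ SK(KK), B ⇓ SK(KK)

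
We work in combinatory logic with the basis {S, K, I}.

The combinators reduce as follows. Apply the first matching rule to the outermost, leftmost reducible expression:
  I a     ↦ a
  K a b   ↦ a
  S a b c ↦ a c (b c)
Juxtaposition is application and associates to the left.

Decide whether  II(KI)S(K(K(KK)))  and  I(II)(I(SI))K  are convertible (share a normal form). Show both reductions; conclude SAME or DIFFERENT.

Answer: DIFFERENT — A ⇓ K(K(KK)), B ⇓ SIK

Reduction:
Term A:
  start: II(KI)S(K(K(KK)))
  →1  I(KI)S(K(K(KK)))
  →2  KIS(K(K(KK)))
  →3  I(K(K(KK)))
  →4  K(K(KK))

Term B:
  start: I(II)(I(SI))K
  →1  II(I(SI))K
  →2  I(I(SI))K
  →3  I(SI)K
  →4  SIK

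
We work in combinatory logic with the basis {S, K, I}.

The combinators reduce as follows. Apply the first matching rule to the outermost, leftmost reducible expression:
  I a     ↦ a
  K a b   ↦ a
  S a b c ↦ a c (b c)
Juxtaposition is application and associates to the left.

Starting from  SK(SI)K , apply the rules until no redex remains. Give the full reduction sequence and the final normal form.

Answer: normal form = K  (in 2 steps)

Reduction:
  start: SK(SI)K
  →1  KK(SIK)
  →2  K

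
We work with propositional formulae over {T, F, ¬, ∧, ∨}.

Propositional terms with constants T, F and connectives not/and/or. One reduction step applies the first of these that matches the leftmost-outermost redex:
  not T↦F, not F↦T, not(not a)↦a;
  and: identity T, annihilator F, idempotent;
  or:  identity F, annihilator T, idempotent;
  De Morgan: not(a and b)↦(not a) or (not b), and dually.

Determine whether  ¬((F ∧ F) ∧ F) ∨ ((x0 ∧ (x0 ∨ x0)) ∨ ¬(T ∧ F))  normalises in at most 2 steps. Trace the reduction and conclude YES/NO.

Answer: NO — after 2 steps the term is ((¬F ∨ ¬F) ∨ ¬F) ∨ ((x0 ∧ (x0 ∨ x0)) ∨ ¬(T ∧ F)), not yet normal

Derivation:
  start: ¬((F ∧ F) ∧ F) ∨ ((x0 ∧ (x0 ∨ x0)) ∨ ¬(T ∧ F))
  step 1: (¬(F ∧ F) ∨ ¬F) ∨ ((x0 ∧ (x0 ∨ x0)) ∨ ¬(T ∧ F))
  step 2: ((¬F ∨ ¬F) ∨ ¬F) ∨ ((x0 ∧ (x0 ∨ x0)) ∨ ¬(T ∧ F))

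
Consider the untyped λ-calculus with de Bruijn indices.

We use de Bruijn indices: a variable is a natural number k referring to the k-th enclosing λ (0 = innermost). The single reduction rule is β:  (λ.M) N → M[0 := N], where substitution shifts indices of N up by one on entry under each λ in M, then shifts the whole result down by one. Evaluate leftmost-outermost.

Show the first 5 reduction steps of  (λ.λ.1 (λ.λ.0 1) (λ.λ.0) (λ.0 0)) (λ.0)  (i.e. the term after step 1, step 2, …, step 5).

Answer: after 5 steps: λ.(λ.λ.0) (λ.λ.0)

Reduction:
  start: (λ.λ.1 (λ.λ.0 1) (λ.λ.0) (λ.0 0)) (λ.0)
  step 1: λ.(λ.0) (λ.λ.0 1) (λ.λ.0) (λ.0 0)
  step 2: λ.(λ.λ.0 1) (λ.λ.0) (λ.0 0)
  step 3: λ.(λ.0 (λ.λ.0)) (λ.0 0)
  step 4: λ.(λ.0 0) (λ.λ.0)
  step 5: λ.(λ.λ.0) (λ.λ.0)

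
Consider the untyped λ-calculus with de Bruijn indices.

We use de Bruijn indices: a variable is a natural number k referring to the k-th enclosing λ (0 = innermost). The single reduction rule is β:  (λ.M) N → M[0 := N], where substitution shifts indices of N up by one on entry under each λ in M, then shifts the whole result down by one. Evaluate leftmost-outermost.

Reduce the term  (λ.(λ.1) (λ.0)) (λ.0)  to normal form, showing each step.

Answer: normal form = λ.0  (in 2 steps)

Reduction:
  start: (λ.(λ.1) (λ.0)) (λ.0)
  →1  (λ.λ.0) (λ.0)
  →2  λ.0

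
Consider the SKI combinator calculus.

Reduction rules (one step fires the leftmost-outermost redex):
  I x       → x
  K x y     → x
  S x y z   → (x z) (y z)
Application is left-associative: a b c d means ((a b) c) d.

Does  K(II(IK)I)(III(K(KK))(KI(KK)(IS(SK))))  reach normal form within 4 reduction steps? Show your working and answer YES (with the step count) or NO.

Answer: YES — reaches normal form KI in 4 ≤ 4 steps

Derivation:
  start: K(II(IK)I)(III(K(KK))(KI(KK)(IS(SK))))
  →1  II(IK)I
  →2  I(IK)I
  →3  IKI
  →4  KI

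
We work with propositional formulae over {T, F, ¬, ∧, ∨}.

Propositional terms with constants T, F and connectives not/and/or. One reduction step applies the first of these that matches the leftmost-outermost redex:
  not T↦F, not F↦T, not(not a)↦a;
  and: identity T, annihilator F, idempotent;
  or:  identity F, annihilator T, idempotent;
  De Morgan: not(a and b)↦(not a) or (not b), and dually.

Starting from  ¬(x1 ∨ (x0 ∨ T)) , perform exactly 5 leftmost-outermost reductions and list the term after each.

Answer: after 5 steps: F

Working:
  start: ¬(x1 ∨ (x0 ∨ T))
  step 1: ¬x1 ∧ ¬(x0 ∨ T)
  step 2: ¬x1 ∧ (¬x0 ∧ ¬T)
  step 3: ¬x1 ∧ (¬x0 ∧ F)
  step 4: ¬x1 ∧ F
  step 5: F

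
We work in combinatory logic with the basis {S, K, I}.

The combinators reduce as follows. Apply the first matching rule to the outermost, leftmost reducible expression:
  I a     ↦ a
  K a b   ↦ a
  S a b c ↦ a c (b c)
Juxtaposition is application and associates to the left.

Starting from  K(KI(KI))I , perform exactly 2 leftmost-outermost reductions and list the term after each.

Answer: after 2 steps: I

Derivation:
  start: K(KI(KI))I
  step 1: KI(KI)
  step 2: I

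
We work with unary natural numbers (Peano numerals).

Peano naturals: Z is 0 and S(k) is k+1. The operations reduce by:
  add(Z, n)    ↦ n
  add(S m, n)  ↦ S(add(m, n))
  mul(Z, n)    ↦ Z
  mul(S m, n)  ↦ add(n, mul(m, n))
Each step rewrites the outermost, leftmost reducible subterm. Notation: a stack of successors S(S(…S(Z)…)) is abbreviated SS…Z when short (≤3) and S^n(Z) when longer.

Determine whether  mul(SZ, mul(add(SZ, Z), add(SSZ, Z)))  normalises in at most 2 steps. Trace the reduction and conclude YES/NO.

  start: mul(SZ, mul(add(SZ, Z), add(SSZ, Z)))
  →1  add(mul(add(SZ, Z), add(SSZ, Z)), mul(Z, mul(add(SZ, Z), add(SSZ, Z))))
  →2  add(mul(S(add(Z, Z)), add(SSZ, Z)), mul(Z, mul(add(SZ, Z), add(SSZ, Z))))

Answer: NO — after 2 steps the term is add(mul(S(add(Z, Z)), add(SSZ, Z)), mul(Z, mul(add(SZ, Z), add(SSZ, Z)))), not yet normal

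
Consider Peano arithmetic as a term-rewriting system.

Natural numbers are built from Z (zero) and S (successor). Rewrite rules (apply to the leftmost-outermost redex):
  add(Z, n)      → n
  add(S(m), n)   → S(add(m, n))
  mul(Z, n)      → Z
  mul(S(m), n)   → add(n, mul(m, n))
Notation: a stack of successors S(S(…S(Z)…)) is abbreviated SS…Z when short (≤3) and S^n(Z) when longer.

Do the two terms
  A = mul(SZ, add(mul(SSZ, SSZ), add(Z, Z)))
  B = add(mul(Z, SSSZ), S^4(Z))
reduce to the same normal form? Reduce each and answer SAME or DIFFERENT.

Answer: SAME — A ⇓ S^4(Z), B ⇓ S^4(Z)

Working:
Term A:
  start: mul(SZ, add(mul(SSZ, SSZ), add(Z, Z)))
  step 1: add(add(mul(SSZ, SSZ), add(Z, Z)), mul(Z, add(mul(SSZ, SSZ), add(Z, Z))))
  step 2: add(add(add(SSZ, mul(SZ, SSZ)), add(Z, Z)), mul(Z, add(mul(SSZ, SSZ), add(Z, Z))))
  step 3: add(add(S(add(SZ, mul(SZ, SSZ))), add(Z, Z)), mul(Z, add(mul(SSZ, SSZ), add(Z, Z))))
  step 4: add(S(add(add(SZ, mul(SZ, SSZ)), add(Z, Z))), mul(Z, add(mul(SSZ, SSZ), add(Z, Z))))
  step 5: S(add(add(add(SZ, mul(SZ, SSZ)), add(Z, Z)), mul(Z, add(mul(SSZ, SSZ), add(Z, Z)))))
  step 6: S(add(add(S(add(Z, mul(SZ, SSZ))), add(Z, Z)), mul(Z, add(mul(SSZ, SSZ), add(Z, Z)))))
  step 7: S(add(S(add(add(Z, mul(SZ, SSZ)), add(Z, Z))), mul(Z, add(mul(SSZ, SSZ), add(Z, Z)))))
  step 8: S(S(add(add(add(Z, mul(SZ, SSZ)), add(Z, Z)), mul(Z, add(mul(SSZ, SSZ), add(Z, Z))))))
  step 9: S(S(add(add(mul(SZ, SSZ), add(Z, Z)), mul(Z, add(mul(SSZ, SSZ), add(Z, Z))))))
  step 10: S(S(add(add(add(SSZ, mul(Z, SSZ)), add(Z, Z)), mul(Z, add(mul(SSZ, SSZ), add(Z, Z))))))
  step 11: S(S(add(add(S(add(SZ, mul(Z, SSZ))), add(Z, Z)), mul(Z, add(mul(SSZ, SSZ), add(Z, Z))))))
  step 12: S(S(add(S(add(add(SZ, mul(Z, SSZ)), add(Z, Z))), mul(Z, add(mul(SSZ, SSZ), add(Z, Z))))))
  step 13: S(S(S(add(add(add(SZ, mul(Z, SSZ)), add(Z, Z)), mul(Z, add(mul(SSZ, SSZ), add(Z, Z)))))))
  step 14: S(S(S(add(add(S(add(Z, mul(Z, SSZ))), add(Z, Z)), mul(Z, add(mul(SSZ, SSZ), add(Z, Z)))))))
  step 15: S(S(S(add(S(add(add(Z, mul(Z, SSZ)), add(Z, Z))), mul(Z, add(mul(SSZ, SSZ), add(Z, Z)))))))
  step 16: S(S(S(S(add(add(add(Z, mul(Z, SSZ)), add(Z, Z)), mul(Z, add(mul(SSZ, SSZ), add(Z, Z))))))))
  step 17: S(S(S(S(add(add(mul(Z, SSZ), add(Z, Z)), mul(Z, add(mul(SSZ, SSZ), add(Z, Z))))))))
  step 18: S(S(S(S(add(add(Z, add(Z, Z)), mul(Z, add(mul(SSZ, SSZ), add(Z, Z))))))))
  step 19: S(S(S(S(add(add(Z, Z), mul(Z, add(mul(SSZ, SSZ), add(Z, Z))))))))
  step 20: S(S(S(S(add(Z, mul(Z, add(mul(SSZ, SSZ), add(Z, Z))))))))
  step 21: S(S(S(S(mul(Z, add(mul(SSZ, SSZ), add(Z, Z)))))))
  step 22: S^4(Z)

Term B:
  start: add(mul(Z, SSSZ), S^4(Z))
  step 1: add(Z, S^4(Z))
  step 2: S^4(Z)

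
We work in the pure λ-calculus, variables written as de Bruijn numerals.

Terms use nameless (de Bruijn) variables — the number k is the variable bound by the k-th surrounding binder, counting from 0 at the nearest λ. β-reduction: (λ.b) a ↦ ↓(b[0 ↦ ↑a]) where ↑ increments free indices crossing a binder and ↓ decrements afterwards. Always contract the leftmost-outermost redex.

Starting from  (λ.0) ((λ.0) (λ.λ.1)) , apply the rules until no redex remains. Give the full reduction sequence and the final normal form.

Answer: normal form = λ.λ.1  (in 2 steps)

Working:
  start: (λ.0) ((λ.0) (λ.λ.1))
  [1] (λ.0) (λ.λ.1)
  [2] λ.λ.1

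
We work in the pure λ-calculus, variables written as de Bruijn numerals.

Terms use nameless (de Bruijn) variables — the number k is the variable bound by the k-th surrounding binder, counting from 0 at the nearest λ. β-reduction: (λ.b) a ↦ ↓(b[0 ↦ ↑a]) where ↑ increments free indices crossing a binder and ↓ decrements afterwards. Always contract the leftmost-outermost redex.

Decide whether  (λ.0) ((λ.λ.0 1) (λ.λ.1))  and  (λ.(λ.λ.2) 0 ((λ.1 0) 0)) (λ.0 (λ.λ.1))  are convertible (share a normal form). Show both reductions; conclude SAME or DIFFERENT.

Term A:
  start: (λ.0) ((λ.λ.0 1) (λ.λ.1))
  →1  (λ.λ.0 1) (λ.λ.1)
  →2  λ.0 (λ.λ.1)

Term B:
  start: (λ.(λ.λ.2) 0 ((λ.1 0) 0)) (λ.0 (λ.λ.1))
  →1  (λ.λ.λ.0 (λ.λ.1)) (λ.0 (λ.λ.1)) ((λ.(λ.0 (λ.λ.1)) 0) (λ.0 (λ.λ.1)))
  →2  (λ.λ.0 (λ.λ.1)) ((λ.(λ.0 (λ.λ.1)) 0) (λ.0 (λ.λ.1)))
  →3  λ.0 (λ.λ.1)

Answer: SAME — A ⇓ λ.0 (λ.λ.1), B ⇓ λ.0 (λ.λ.1)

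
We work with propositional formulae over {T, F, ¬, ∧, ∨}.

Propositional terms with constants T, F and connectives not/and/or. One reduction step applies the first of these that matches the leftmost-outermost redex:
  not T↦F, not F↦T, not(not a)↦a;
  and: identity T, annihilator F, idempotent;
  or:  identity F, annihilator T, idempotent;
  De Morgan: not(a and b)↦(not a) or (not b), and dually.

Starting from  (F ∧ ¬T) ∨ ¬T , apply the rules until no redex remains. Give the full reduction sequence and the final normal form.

Answer: normal form = F  (in 3 steps)

Working:
  start: (F ∧ ¬T) ∨ ¬T
  [1] F ∨ ¬T
  [2] ¬T
  [3] F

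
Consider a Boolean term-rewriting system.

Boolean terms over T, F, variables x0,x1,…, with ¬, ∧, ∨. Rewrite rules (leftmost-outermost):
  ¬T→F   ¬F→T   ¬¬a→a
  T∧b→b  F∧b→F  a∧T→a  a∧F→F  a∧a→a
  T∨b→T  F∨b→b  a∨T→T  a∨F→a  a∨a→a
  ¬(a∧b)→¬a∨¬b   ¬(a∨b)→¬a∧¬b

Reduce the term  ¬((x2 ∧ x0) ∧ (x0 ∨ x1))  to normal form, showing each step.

Answer: normal form = (¬x2 ∨ ¬x0) ∨ (¬x0 ∧ ¬x1)  (in 3 steps)

Reduction:
  start: ¬((x2 ∧ x0) ∧ (x0 ∨ x1))
  step 1: ¬(x2 ∧ x0) ∨ ¬(x0 ∨ x1)
  step 2: (¬x2 ∨ ¬x0) ∨ ¬(x0 ∨ x1)
  step 3: (¬x2 ∨ ¬x0) ∨ (¬x0 ∧ ¬x1)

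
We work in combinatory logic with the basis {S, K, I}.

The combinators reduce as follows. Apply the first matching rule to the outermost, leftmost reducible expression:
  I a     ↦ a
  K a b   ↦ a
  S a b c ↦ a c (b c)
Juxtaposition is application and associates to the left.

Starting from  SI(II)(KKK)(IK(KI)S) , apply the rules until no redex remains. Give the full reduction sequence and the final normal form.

Answer: normal form = K  (in 7 steps)

Reduction:
  start: SI(II)(KKK)(IK(KI)S)
  →1  I(KKK)(II(KKK))(IK(KI)S)
  →2  KKK(II(KKK))(IK(KI)S)
  →3  K(II(KKK))(IK(KI)S)
  →4  II(KKK)
  →5  I(KKK)
  →6  KKK
  →7  K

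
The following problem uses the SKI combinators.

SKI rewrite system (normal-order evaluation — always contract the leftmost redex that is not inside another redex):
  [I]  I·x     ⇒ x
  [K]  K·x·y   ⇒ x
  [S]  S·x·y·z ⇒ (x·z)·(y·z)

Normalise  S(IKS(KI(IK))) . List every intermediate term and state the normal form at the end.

  start: S(IKS(KI(IK)))
  [1] S(KS(KI(IK)))
  [2] SS

Answer: normal form = SS  (in 2 steps)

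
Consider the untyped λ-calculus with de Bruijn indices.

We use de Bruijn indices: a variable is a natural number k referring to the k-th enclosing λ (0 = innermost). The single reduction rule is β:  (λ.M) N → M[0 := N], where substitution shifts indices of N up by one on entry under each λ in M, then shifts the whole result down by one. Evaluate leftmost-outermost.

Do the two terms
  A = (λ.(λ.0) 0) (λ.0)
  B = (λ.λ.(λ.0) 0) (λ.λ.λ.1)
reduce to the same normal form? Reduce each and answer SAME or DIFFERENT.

Term A:
  start: (λ.(λ.0) 0) (λ.0)
  [1] (λ.0) (λ.0)
  [2] λ.0

Term B:
  start: (λ.λ.(λ.0) 0) (λ.λ.λ.1)
  [1] λ.(λ.0) 0
  [2] λ.0

Answer: SAME — A ⇓ λ.0, B ⇓ λ.0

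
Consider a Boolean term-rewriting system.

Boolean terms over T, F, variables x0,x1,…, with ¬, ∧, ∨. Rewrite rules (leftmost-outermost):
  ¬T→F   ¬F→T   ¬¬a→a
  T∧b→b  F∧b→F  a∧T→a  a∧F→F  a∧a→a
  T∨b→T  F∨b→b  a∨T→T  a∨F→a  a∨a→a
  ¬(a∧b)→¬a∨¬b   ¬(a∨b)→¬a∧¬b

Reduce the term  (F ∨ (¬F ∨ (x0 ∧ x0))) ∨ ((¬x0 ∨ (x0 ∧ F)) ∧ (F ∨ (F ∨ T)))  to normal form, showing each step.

Answer: normal form = T  (in 4 steps)

Derivation:
  start: (F ∨ (¬F ∨ (x0 ∧ x0))) ∨ ((¬x0 ∨ (x0 ∧ F)) ∧ (F ∨ (F ∨ T)))
  →1  (¬F ∨ (x0 ∧ x0)) ∨ ((¬x0 ∨ (x0 ∧ F)) ∧ (F ∨ (F ∨ T)))
  →2  (T ∨ (x0 ∧ x0)) ∨ ((¬x0 ∨ (x0 ∧ F)) ∧ (F ∨ (F ∨ T)))
  →3  T ∨ ((¬x0 ∨ (x0 ∧ F)) ∧ (F ∨ (F ∨ T)))
  →4  T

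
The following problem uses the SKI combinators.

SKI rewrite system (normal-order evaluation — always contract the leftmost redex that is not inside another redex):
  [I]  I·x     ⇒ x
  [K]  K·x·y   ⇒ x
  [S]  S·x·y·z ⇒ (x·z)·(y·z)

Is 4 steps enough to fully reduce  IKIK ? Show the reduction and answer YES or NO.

  start: IKIK
  →1  KIK
  →2  I

Answer: YES — reaches normal form I in 2 ≤ 4 steps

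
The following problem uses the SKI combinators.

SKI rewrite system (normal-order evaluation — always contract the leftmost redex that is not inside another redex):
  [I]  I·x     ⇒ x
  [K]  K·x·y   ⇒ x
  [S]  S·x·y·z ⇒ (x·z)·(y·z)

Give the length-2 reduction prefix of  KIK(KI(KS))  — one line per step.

  start: KIK(KI(KS))
  [1] I(KI(KS))
  [2] KI(KS)

Answer: after 2 steps: KI(KS)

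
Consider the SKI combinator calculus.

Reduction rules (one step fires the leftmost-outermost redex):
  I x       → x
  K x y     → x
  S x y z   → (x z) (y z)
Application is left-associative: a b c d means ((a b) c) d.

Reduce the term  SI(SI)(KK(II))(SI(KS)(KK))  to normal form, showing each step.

Answer: normal form = SIK  (in 5 steps)

Working:
  start: SI(SI)(KK(II))(SI(KS)(KK))
  step 1: I(KK(II))(SI(KK(II)))(SI(KS)(KK))
  step 2: KK(II)(SI(KK(II)))(SI(KS)(KK))
  step 3: K(SI(KK(II)))(SI(KS)(KK))
  step 4: SI(KK(II))
  step 5: SIK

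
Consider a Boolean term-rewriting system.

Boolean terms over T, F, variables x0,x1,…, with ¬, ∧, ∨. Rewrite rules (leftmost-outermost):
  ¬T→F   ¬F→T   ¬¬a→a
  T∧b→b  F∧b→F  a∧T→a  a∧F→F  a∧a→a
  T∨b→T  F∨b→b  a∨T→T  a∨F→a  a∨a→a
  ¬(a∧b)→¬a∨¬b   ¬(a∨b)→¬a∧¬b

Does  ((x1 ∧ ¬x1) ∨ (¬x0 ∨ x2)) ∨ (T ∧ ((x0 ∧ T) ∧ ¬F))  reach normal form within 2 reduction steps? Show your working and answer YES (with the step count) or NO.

Answer: NO — after 2 steps the term is ((x1 ∧ ¬x1) ∨ (¬x0 ∨ x2)) ∨ (x0 ∧ ¬F), not yet normal

Working:
  start: ((x1 ∧ ¬x1) ∨ (¬x0 ∨ x2)) ∨ (T ∧ ((x0 ∧ T) ∧ ¬F))
  [1] ((x1 ∧ ¬x1) ∨ (¬x0 ∨ x2)) ∨ ((x0 ∧ T) ∧ ¬F)
  [2] ((x1 ∧ ¬x1) ∨ (¬x0 ∨ x2)) ∨ (x0 ∧ ¬F)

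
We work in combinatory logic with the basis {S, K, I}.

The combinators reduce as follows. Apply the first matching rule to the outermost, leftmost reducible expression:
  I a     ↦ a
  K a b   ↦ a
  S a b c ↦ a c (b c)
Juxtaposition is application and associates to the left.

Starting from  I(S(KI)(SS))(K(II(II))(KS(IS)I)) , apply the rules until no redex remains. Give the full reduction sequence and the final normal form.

Answer: normal form = SSI  (in 8 steps)

Working:
  start: I(S(KI)(SS))(K(II(II))(KS(IS)I))
  [1] S(KI)(SS)(K(II(II))(KS(IS)I))
  [2] KI(K(II(II))(KS(IS)I))(SS(K(II(II))(KS(IS)I)))
  [3] I(SS(K(II(II))(KS(IS)I)))
  [4] SS(K(II(II))(KS(IS)I))
  [5] SS(II(II))
  [6] SS(I(II))
  [7] SS(II)
  [8] SSI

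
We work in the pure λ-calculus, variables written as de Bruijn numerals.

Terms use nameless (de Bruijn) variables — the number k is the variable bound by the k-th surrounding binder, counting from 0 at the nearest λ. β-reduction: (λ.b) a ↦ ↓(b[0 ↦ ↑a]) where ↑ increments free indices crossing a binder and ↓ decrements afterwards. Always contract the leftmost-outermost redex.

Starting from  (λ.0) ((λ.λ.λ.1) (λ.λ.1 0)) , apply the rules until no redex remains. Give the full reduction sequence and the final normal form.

  start: (λ.0) ((λ.λ.λ.1) (λ.λ.1 0))
  [1] (λ.λ.λ.1) (λ.λ.1 0)
  [2] λ.λ.1

Answer: normal form = λ.λ.1  (in 2 steps)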